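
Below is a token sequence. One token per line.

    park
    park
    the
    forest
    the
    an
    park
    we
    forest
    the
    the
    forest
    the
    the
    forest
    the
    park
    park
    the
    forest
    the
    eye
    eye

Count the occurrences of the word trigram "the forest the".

4

Scanning the 21 overlapping trigram windows for "the forest the":
  position 3–5: the forest the
  position 11–13: the forest the
  position 14–16: the forest the
  position 19–21: the forest the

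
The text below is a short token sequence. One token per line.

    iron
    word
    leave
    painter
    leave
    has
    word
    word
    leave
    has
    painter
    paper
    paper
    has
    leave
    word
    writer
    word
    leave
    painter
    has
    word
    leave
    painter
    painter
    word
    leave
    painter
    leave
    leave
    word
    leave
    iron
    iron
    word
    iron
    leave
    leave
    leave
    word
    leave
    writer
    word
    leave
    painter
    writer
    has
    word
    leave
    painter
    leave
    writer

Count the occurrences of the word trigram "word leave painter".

Scanning the 50 overlapping trigram windows for "word leave painter":
  position 2–4: word leave painter
  position 18–20: word leave painter
  position 22–24: word leave painter
  position 26–28: word leave painter
  position 43–45: word leave painter
  position 48–50: word leave painter

6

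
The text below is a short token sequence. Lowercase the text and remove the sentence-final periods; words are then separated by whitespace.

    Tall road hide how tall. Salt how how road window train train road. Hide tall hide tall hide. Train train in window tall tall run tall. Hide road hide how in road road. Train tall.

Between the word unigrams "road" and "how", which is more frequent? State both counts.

"road": 6 occurrences
"how": 4 occurrences

"road" (6 vs 4)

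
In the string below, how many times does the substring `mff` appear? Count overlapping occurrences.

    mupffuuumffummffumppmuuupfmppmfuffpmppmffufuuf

3

Sliding a length-3 window over the 46 characters (44 positions):
  position 9–11: mff
  position 14–16: mff
  position 39–41: mff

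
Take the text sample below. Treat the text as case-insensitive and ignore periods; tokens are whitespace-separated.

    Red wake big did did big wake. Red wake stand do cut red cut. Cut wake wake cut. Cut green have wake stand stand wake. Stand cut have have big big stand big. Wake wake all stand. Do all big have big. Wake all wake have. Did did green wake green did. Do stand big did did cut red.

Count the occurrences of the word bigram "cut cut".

2

Scanning the 58 overlapping bigram windows for "cut cut":
  position 14–15: cut cut
  position 18–19: cut cut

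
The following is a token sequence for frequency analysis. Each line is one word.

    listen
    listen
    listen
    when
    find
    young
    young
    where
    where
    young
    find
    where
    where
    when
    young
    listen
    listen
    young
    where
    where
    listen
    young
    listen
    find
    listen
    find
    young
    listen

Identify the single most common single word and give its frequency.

Unigram frequencies (highest first):
  listen: 9
  young: 7
  where: 6
  find: 4
  when: 2

"listen", 9 times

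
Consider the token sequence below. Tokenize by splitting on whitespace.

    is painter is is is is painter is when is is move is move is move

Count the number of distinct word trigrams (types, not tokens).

10

16 tokens → 14 trigram windows in total.
Repeated trigrams (each contributes count−1 duplicates):
  is is is: 2
  is move is: 2
  is painter is: 2
  move is move: 2
4 duplicate windows → 14 − 4 = 10 distinct.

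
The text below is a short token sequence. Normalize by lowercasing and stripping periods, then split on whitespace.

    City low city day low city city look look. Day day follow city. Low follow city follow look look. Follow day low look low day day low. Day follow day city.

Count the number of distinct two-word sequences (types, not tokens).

20

31 tokens → 30 bigram windows in total.
Repeated bigrams (each contributes count−1 duplicates):
  day low: 3
  city low: 2
  day day: 2
  day follow: 2
  follow city: 2
  follow day: 2
  look look: 2
  low city: 2
  … (1 more repeated)
10 duplicate windows → 30 − 10 = 20 distinct.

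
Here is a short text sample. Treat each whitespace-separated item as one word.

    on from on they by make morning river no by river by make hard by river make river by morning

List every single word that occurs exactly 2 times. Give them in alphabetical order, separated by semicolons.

Unigram counts meeting the condition (exactly 2 times):
  morning: 2
  on: 2

morning; on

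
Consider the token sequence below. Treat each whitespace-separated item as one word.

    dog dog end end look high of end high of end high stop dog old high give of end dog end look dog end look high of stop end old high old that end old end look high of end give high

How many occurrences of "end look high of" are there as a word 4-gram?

3

Scanning the 39 overlapping 4-gram windows for "end look high of":
  position 4–7: end look high of
  position 24–27: end look high of
  position 36–39: end look high of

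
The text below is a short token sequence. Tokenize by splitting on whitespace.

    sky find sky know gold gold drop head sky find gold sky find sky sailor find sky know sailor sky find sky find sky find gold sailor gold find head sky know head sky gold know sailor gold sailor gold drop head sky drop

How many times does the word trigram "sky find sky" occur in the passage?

4

Scanning the 42 overlapping trigram windows for "sky find sky":
  position 1–3: sky find sky
  position 12–14: sky find sky
  position 20–22: sky find sky
  position 22–24: sky find sky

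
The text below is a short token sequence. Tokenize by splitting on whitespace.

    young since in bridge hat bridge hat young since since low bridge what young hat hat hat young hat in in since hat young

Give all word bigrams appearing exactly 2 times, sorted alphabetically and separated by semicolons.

Bigram counts meeting the condition (exactly 2 times):
  bridge hat: 2
  hat hat: 2
  young hat: 2
  young since: 2

bridge hat; hat hat; young hat; young since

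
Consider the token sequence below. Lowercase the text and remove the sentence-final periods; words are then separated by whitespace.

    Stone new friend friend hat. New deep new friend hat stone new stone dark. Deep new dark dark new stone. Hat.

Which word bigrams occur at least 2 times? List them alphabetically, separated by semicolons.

deep new; friend hat; new friend; new stone; stone new

Bigram counts meeting the condition (at least 2 times):
  deep new: 2
  friend hat: 2
  new friend: 2
  new stone: 2
  stone new: 2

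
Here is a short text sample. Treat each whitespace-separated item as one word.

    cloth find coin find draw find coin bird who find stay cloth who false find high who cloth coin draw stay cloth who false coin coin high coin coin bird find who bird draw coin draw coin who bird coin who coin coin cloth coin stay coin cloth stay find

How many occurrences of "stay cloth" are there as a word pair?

2

Scanning the 49 overlapping bigram windows for "stay cloth":
  position 11–12: stay cloth
  position 21–22: stay cloth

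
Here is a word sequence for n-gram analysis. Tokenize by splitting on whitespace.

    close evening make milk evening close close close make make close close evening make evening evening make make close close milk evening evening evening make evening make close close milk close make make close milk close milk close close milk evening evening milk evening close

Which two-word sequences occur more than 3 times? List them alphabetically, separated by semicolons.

close close; close milk; evening evening; evening make; make close; milk evening

Bigram counts meeting the condition (more than 3 times):
  close close: 6
  close milk: 5
  evening evening: 4
  evening make: 5
  make close: 4
  milk evening: 4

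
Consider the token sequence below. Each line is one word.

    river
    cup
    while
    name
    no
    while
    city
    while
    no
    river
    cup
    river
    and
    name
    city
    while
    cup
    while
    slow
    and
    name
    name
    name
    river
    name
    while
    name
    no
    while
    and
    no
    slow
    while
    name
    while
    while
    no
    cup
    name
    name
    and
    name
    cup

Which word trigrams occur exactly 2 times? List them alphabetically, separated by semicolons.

name no while; while name no

Trigram counts meeting the condition (exactly 2 times):
  name no while: 2
  while name no: 2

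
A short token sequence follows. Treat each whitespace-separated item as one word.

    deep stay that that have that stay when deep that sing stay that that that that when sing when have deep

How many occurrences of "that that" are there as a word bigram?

Scanning the 20 overlapping bigram windows for "that that":
  position 3–4: that that
  position 13–14: that that
  position 14–15: that that
  position 15–16: that that

4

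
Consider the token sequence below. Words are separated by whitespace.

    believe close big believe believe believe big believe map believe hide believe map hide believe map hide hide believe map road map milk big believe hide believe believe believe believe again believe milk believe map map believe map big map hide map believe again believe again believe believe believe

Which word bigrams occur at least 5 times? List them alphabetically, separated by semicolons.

believe believe; believe map

Bigram counts meeting the condition (at least 5 times):
  believe believe: 7
  believe map: 6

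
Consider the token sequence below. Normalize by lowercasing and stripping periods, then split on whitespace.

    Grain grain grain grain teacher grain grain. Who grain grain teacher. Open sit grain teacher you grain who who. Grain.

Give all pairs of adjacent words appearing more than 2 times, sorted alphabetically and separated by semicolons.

grain grain; grain teacher

Bigram counts meeting the condition (more than 2 times):
  grain grain: 5
  grain teacher: 3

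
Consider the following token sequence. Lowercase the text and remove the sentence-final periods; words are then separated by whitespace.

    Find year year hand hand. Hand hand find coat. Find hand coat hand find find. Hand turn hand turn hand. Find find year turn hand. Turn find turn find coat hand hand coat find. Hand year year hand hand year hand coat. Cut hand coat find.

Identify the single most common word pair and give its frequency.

Bigram frequencies (highest first):
  hand hand: 5
  hand coat: 4
  year hand: 3
  hand find: 3
  coat find: 3
  find hand: 3
  … (13 more, each ≤ 3)

"hand hand", 5 times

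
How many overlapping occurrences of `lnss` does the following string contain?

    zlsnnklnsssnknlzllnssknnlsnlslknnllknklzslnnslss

2

Sliding a length-4 window over the 48 characters (45 positions):
  position 7–10: lnss
  position 18–21: lnss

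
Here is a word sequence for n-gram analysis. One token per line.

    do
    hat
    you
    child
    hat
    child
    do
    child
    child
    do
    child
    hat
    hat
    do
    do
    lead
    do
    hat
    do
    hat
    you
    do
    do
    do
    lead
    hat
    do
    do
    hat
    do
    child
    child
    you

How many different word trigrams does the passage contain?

33 tokens → 31 trigram windows in total.
Repeated trigrams (each contributes count−1 duplicates):
  child do child: 2
  do child child: 2
  do do lead: 2
  do hat do: 2
  do hat you: 2
  hat do do: 2
6 duplicate windows → 31 − 6 = 25 distinct.

25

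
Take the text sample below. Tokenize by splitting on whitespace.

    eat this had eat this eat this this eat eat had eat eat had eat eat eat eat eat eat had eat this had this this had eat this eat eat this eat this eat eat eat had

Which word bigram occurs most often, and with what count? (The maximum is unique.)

Bigram frequencies (highest first):
  eat eat: 10
  eat this: 7
  had eat: 5
  this eat: 5
  eat had: 4
  this had: 3
  … (2 more, each ≤ 2)

"eat eat", 10 times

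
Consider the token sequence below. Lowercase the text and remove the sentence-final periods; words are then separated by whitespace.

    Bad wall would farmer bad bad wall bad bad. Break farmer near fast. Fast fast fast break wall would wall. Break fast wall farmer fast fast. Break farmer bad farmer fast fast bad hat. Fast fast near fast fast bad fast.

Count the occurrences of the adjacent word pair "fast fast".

Scanning the 40 overlapping bigram windows for "fast fast":
  position 13–14: fast fast
  position 14–15: fast fast
  position 15–16: fast fast
  position 25–26: fast fast
  position 31–32: fast fast
  position 35–36: fast fast
  position 38–39: fast fast

7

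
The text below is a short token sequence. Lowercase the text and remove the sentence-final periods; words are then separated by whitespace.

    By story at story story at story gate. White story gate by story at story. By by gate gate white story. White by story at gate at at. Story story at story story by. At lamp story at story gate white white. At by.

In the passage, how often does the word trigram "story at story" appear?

5

Scanning the 42 overlapping trigram windows for "story at story":
  position 2–4: story at story
  position 5–7: story at story
  position 13–15: story at story
  position 30–32: story at story
  position 37–39: story at story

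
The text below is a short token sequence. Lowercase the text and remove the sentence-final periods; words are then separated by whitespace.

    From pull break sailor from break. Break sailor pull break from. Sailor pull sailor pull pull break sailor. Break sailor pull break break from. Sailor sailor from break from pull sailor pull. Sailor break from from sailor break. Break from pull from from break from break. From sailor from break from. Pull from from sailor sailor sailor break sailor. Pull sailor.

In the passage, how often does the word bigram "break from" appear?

Scanning the 60 overlapping bigram windows for "break from":
  position 10–11: break from
  position 23–24: break from
  position 28–29: break from
  position 34–35: break from
  position 39–40: break from
  position 44–45: break from
  position 46–47: break from
  position 50–51: break from

8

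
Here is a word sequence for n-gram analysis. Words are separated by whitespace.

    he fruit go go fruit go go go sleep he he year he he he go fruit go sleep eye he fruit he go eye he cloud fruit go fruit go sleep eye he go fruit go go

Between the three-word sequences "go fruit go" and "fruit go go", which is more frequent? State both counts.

"go fruit go": 4 occurrences
"fruit go go": 3 occurrences

"go fruit go" (4 vs 3)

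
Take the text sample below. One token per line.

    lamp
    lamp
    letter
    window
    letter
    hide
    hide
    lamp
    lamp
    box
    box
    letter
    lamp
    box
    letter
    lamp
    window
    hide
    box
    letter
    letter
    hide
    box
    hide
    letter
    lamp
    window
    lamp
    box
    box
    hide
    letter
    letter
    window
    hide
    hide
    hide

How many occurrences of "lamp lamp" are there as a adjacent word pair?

2

Scanning the 36 overlapping bigram windows for "lamp lamp":
  position 1–2: lamp lamp
  position 8–9: lamp lamp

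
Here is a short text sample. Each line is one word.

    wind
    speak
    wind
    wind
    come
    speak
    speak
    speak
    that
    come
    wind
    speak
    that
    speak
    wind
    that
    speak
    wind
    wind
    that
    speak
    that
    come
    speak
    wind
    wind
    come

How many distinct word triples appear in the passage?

27 tokens → 25 trigram windows in total.
Repeated trigrams (each contributes count−1 duplicates):
  speak wind wind: 3
  speak that come: 2
  that speak wind: 2
  wind that speak: 2
  wind wind come: 2
6 duplicate windows → 25 − 6 = 19 distinct.

19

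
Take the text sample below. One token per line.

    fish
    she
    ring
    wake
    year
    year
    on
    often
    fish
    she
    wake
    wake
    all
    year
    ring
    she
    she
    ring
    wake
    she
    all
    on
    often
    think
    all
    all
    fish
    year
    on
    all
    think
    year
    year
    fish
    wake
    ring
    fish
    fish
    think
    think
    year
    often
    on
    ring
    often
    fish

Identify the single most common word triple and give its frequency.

Trigram frequencies (highest first):
  she ring wake: 2
  fish she ring: 1
  ring wake year: 1
  wake year year: 1
  year year on: 1
  year on often: 1
  … (37 more, each ≤ 1)

"she ring wake", 2 times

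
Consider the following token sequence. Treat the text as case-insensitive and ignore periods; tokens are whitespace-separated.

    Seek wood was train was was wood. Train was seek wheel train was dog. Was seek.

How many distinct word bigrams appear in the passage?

16 tokens → 15 bigram windows in total.
Repeated bigrams (each contributes count−1 duplicates):
  train was: 3
  was seek: 2
3 duplicate windows → 15 − 3 = 12 distinct.

12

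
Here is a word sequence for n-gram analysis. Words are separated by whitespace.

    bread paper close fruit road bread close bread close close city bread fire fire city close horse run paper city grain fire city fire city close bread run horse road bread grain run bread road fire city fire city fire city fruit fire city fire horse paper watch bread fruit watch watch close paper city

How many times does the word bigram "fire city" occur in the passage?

7

Scanning the 54 overlapping bigram windows for "fire city":
  position 14–15: fire city
  position 22–23: fire city
  position 24–25: fire city
  position 36–37: fire city
  position 38–39: fire city
  position 40–41: fire city
  position 43–44: fire city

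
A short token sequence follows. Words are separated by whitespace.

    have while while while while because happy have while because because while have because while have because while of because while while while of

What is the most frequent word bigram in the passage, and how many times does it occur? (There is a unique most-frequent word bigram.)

"while while", 5 times

Bigram frequencies (highest first):
  while while: 5
  because while: 4
  have while: 2
  while because: 2
  while have: 2
  have because: 2
  … (5 more, each ≤ 2)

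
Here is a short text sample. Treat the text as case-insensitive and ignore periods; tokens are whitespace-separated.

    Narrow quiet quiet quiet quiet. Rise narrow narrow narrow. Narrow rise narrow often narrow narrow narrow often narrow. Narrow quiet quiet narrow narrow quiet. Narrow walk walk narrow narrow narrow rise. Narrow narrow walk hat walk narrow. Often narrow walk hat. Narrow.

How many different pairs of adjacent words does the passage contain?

15

42 tokens → 41 bigram windows in total.
Repeated bigrams (each contributes count−1 duplicates):
  narrow narrow: 10
  quiet quiet: 4
  narrow often: 3
  narrow quiet: 3
  narrow walk: 3
  often narrow: 3
  rise narrow: 3
  narrow rise: 2
  … (3 more repeated)
26 duplicate windows → 41 − 26 = 15 distinct.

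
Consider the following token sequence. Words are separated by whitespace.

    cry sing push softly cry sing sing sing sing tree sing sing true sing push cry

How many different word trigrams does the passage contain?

13

16 tokens → 14 trigram windows in total.
Repeated trigrams (each contributes count−1 duplicates):
  sing sing sing: 2
1 duplicate windows → 14 − 1 = 13 distinct.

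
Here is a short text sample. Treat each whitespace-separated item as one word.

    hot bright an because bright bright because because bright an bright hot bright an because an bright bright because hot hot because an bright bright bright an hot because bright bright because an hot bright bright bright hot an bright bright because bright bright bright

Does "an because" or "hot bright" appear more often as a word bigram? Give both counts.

"an because": 2 occurrences
"hot bright": 3 occurrences

"hot bright" (3 vs 2)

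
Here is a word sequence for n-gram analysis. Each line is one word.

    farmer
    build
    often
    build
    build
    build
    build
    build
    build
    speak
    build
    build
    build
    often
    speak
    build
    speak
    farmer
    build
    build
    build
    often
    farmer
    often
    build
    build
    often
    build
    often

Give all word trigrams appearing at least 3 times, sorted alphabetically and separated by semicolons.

build build build; build build often

Trigram counts meeting the condition (at least 3 times):
  build build build: 6
  build build often: 3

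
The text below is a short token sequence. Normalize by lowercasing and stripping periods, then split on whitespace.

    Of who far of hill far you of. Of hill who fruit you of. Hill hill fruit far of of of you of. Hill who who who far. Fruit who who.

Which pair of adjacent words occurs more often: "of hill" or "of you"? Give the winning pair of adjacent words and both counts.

"of hill": 4 occurrences
"of you": 1 occurrence

"of hill" (4 vs 1)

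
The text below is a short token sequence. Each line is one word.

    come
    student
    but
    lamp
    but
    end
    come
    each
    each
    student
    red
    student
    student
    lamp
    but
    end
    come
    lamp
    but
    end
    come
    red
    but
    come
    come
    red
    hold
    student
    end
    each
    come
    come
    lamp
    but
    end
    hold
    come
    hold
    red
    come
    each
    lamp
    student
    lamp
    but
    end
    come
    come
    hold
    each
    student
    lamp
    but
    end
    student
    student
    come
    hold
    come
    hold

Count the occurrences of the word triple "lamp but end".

6

Scanning the 58 overlapping trigram windows for "lamp but end":
  position 4–6: lamp but end
  position 14–16: lamp but end
  position 18–20: lamp but end
  position 33–35: lamp but end
  position 44–46: lamp but end
  position 52–54: lamp but end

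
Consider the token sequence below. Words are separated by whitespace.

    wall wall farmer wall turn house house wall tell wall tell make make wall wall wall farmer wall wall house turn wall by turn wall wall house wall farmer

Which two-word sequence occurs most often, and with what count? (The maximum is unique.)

Bigram frequencies (highest first):
  wall wall: 5
  wall farmer: 3
  farmer wall: 2
  house wall: 2
  wall tell: 2
  wall house: 2
  … (11 more, each ≤ 2)

"wall wall", 5 times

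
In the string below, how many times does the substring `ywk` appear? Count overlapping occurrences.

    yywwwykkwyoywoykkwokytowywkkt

Sliding a length-3 window over the 29 characters (27 positions):
  position 25–27: ywk

1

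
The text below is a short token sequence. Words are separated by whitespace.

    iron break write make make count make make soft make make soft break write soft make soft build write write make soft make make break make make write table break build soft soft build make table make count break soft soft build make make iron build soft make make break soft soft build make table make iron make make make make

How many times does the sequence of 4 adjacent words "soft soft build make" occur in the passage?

3

Scanning the 58 overlapping 4-gram windows for "soft soft build make":
  position 32–35: soft soft build make
  position 40–43: soft soft build make
  position 51–54: soft soft build make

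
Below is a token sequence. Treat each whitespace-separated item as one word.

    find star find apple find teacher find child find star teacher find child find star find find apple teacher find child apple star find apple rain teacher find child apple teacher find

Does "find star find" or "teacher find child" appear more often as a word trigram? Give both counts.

"find star find": 2 occurrences
"teacher find child": 4 occurrences

"teacher find child" (4 vs 2)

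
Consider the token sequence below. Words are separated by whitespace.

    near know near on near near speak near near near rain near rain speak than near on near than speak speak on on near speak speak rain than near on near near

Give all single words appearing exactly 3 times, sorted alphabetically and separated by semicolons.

Unigram counts meeting the condition (exactly 3 times):
  rain: 3
  than: 3

rain; than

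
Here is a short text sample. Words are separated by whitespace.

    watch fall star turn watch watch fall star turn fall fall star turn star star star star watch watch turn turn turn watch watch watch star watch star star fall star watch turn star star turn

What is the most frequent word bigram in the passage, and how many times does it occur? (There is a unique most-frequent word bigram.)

Bigram frequencies (highest first):
  star star: 5
  fall star: 4
  star turn: 4
  watch watch: 4
  star watch: 3
  watch fall: 2
  … (8 more, each ≤ 2)

"star star", 5 times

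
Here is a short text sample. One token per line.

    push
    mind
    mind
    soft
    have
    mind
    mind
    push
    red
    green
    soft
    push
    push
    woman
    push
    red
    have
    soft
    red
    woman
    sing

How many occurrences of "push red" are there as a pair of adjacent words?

Scanning the 20 overlapping bigram windows for "push red":
  position 8–9: push red
  position 15–16: push red

2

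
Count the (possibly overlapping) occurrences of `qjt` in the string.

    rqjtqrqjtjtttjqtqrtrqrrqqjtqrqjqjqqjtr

4

Sliding a length-3 window over the 38 characters (36 positions):
  position 2–4: qjt
  position 7–9: qjt
  position 25–27: qjt
  position 35–37: qjt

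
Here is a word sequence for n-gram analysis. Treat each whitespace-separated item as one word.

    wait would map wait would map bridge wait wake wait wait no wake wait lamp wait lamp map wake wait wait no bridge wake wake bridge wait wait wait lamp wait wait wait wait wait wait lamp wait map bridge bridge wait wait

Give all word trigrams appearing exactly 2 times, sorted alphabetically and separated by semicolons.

Trigram counts meeting the condition (exactly 2 times):
  bridge wait wait: 2
  wait wait lamp: 2
  wait wait no: 2
  wait would map: 2
  wake wait wait: 2

bridge wait wait; wait wait lamp; wait wait no; wait would map; wake wait wait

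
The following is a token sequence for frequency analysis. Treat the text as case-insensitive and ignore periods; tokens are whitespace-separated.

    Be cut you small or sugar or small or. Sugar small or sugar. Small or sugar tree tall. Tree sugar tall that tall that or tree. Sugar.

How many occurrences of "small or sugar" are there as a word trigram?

Scanning the 25 overlapping trigram windows for "small or sugar":
  position 4–6: small or sugar
  position 8–10: small or sugar
  position 11–13: small or sugar
  position 14–16: small or sugar

4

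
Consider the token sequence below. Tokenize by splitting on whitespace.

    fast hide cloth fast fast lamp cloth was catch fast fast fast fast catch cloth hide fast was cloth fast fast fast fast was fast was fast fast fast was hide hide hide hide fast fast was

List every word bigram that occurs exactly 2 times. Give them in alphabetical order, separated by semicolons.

cloth fast; hide fast; was fast

Bigram counts meeting the condition (exactly 2 times):
  cloth fast: 2
  hide fast: 2
  was fast: 2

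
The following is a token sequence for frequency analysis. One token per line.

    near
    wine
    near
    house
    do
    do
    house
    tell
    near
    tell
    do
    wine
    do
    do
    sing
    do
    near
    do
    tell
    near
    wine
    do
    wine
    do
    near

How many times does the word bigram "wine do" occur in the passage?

3

Scanning the 24 overlapping bigram windows for "wine do":
  position 12–13: wine do
  position 21–22: wine do
  position 23–24: wine do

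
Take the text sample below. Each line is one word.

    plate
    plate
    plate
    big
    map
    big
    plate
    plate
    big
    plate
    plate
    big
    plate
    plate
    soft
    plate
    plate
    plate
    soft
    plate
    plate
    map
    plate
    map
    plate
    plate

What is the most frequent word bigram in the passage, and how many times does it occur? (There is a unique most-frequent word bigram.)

"plate plate", 9 times

Bigram frequencies (highest first):
  plate plate: 9
  plate big: 3
  big plate: 3
  plate soft: 2
  soft plate: 2
  plate map: 2
  … (3 more, each ≤ 2)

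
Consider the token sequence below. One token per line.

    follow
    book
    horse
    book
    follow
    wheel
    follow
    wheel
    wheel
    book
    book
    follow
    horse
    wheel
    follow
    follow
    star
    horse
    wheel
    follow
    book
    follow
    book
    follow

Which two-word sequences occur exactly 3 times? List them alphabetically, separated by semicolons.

follow book; wheel follow

Bigram counts meeting the condition (exactly 3 times):
  follow book: 3
  wheel follow: 3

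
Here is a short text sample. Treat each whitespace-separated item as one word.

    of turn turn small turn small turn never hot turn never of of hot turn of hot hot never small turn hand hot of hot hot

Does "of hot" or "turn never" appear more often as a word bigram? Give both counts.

"of hot" (3 vs 2)

"of hot": 3 occurrences
"turn never": 2 occurrences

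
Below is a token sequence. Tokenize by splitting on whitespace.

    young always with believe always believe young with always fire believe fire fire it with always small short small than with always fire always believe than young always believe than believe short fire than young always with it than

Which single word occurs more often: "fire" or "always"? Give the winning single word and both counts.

"fire": 5 occurrences
"always": 8 occurrences

"always" (8 vs 5)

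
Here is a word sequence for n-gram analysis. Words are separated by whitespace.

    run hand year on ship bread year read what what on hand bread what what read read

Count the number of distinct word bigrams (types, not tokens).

17 tokens → 16 bigram windows in total.
Repeated bigrams (each contributes count−1 duplicates):
  what what: 2
1 duplicate windows → 16 − 1 = 15 distinct.

15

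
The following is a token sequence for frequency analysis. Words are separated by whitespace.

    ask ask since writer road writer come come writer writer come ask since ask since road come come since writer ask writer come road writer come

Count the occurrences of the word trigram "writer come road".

Scanning the 24 overlapping trigram windows for "writer come road":
  position 22–24: writer come road

1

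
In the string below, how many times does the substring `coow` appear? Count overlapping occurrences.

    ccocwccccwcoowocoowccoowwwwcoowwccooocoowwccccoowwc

Sliding a length-4 window over the 51 characters (48 positions):
  position 11–14: coow
  position 16–19: coow
  position 21–24: coow
  position 28–31: coow
  position 38–41: coow
  position 46–49: coow

6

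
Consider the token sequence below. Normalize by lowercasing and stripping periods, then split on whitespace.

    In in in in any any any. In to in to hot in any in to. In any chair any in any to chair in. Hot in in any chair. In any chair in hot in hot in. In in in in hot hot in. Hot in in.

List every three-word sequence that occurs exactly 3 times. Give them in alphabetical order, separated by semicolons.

hot in in; in any chair

Trigram counts meeting the condition (exactly 3 times):
  hot in in: 3
  in any chair: 3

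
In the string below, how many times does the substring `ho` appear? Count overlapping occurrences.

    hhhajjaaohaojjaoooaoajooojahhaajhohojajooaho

Sliding a length-2 window over the 44 characters (43 positions):
  position 33–34: ho
  position 35–36: ho
  position 43–44: ho

3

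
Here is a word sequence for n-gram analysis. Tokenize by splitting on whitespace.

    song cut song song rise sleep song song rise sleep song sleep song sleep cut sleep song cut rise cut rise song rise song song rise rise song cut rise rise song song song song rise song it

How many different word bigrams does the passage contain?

14

38 tokens → 37 bigram windows in total.
Repeated bigrams (each contributes count−1 duplicates):
  song song: 6
  rise song: 5
  song rise: 5
  sleep song: 4
  cut rise: 3
  song cut: 3
  rise rise: 2
  rise sleep: 2
  … (1 more repeated)
23 duplicate windows → 37 − 23 = 14 distinct.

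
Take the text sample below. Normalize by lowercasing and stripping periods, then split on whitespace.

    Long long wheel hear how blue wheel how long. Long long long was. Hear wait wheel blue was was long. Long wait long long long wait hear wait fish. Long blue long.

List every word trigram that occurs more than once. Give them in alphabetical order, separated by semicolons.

Trigram counts meeting the condition (more than once):
  long long long: 3
  long long wait: 2

long long long; long long wait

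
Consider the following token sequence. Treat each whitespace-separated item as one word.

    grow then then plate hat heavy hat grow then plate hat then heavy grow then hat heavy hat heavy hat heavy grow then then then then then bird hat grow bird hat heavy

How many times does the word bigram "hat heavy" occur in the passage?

5

Scanning the 32 overlapping bigram windows for "hat heavy":
  position 5–6: hat heavy
  position 16–17: hat heavy
  position 18–19: hat heavy
  position 20–21: hat heavy
  position 32–33: hat heavy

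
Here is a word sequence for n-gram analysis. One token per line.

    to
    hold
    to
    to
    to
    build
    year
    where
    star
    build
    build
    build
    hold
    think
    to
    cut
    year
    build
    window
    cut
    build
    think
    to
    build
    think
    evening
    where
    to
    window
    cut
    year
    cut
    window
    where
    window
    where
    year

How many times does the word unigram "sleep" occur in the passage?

Scanning the 37 tokens for "sleep":
  (none found)

0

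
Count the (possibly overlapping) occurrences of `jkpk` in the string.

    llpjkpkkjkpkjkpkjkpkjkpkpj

Sliding a length-4 window over the 26 characters (23 positions):
  position 4–7: jkpk
  position 9–12: jkpk
  position 13–16: jkpk
  position 17–20: jkpk
  position 21–24: jkpk

5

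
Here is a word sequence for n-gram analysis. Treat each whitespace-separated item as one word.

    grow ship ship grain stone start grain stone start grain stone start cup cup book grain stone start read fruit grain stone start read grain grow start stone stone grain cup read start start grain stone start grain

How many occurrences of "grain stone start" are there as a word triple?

6

Scanning the 36 overlapping trigram windows for "grain stone start":
  position 4–6: grain stone start
  position 7–9: grain stone start
  position 10–12: grain stone start
  position 16–18: grain stone start
  position 21–23: grain stone start
  position 35–37: grain stone start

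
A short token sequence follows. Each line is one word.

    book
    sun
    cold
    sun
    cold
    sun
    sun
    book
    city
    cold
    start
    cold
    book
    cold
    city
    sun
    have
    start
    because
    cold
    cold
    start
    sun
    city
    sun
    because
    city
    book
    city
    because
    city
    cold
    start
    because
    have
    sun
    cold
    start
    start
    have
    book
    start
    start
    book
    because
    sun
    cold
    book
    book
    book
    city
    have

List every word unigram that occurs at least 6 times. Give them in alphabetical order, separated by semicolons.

book; city; cold; start; sun

Unigram counts meeting the condition (at least 6 times):
  book: 9
  city: 7
  cold: 10
  start: 8
  sun: 9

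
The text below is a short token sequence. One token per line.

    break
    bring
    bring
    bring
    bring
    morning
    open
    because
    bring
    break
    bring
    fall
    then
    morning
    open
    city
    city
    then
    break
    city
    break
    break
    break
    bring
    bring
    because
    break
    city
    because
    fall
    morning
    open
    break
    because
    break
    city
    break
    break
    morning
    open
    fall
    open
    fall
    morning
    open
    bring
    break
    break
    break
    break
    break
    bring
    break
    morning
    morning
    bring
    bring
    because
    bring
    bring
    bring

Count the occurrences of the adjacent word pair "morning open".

5

Scanning the 60 overlapping bigram windows for "morning open":
  position 6–7: morning open
  position 14–15: morning open
  position 31–32: morning open
  position 39–40: morning open
  position 44–45: morning open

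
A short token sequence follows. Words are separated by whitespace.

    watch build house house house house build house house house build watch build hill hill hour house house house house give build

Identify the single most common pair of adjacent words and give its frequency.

Bigram frequencies (highest first):
  house house: 8
  watch build: 2
  build house: 2
  house build: 2
  build watch: 1
  build hill: 1
  … (5 more, each ≤ 1)

"house house", 8 times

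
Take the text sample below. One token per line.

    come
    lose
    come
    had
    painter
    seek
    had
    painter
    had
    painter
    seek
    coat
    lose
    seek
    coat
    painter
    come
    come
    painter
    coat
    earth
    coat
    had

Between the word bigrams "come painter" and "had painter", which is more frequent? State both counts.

"come painter": 1 occurrence
"had painter": 3 occurrences

"had painter" (3 vs 1)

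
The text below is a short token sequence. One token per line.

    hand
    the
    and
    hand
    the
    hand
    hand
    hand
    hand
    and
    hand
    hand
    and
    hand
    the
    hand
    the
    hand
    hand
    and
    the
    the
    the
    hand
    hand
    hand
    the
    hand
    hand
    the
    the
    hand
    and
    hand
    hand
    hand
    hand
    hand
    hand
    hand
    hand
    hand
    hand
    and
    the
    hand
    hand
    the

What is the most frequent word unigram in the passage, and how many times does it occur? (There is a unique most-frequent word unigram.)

"hand", 30 times

Unigram frequencies (highest first):
  hand: 30
  the: 12
  and: 6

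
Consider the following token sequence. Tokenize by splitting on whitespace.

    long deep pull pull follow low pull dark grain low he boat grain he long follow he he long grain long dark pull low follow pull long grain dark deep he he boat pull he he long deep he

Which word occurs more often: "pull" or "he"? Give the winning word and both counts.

"he" (9 vs 6)

"pull": 6 occurrences
"he": 9 occurrences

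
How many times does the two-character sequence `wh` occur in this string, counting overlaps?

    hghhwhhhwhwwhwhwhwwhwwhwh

Sliding a length-2 window over the 25 characters (24 positions):
  position 5–6: wh
  position 9–10: wh
  position 12–13: wh
  position 14–15: wh
  position 16–17: wh
  position 19–20: wh
  position 22–23: wh
  position 24–25: wh

8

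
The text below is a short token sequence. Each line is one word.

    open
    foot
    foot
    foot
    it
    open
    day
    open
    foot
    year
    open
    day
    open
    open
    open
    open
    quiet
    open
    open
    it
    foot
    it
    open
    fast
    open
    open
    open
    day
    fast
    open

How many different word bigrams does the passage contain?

30 tokens → 29 bigram windows in total.
Repeated bigrams (each contributes count−1 duplicates):
  open open: 6
  open day: 3
  day open: 2
  fast open: 2
  foot foot: 2
  foot it: 2
  it open: 2
  open foot: 2
13 duplicate windows → 29 − 13 = 16 distinct.

16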